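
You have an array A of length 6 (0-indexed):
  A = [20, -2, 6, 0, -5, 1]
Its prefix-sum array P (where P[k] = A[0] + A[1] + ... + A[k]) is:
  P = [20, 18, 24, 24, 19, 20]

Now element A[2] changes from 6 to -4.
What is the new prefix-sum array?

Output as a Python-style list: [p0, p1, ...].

Change: A[2] 6 -> -4, delta = -10
P[k] for k < 2: unchanged (A[2] not included)
P[k] for k >= 2: shift by delta = -10
  P[0] = 20 + 0 = 20
  P[1] = 18 + 0 = 18
  P[2] = 24 + -10 = 14
  P[3] = 24 + -10 = 14
  P[4] = 19 + -10 = 9
  P[5] = 20 + -10 = 10

Answer: [20, 18, 14, 14, 9, 10]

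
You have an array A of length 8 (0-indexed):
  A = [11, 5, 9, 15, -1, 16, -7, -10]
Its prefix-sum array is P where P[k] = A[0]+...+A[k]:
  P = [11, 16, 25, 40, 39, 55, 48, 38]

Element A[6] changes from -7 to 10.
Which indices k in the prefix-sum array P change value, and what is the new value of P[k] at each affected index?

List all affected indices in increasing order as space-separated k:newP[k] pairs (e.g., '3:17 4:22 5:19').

P[k] = A[0] + ... + A[k]
P[k] includes A[6] iff k >= 6
Affected indices: 6, 7, ..., 7; delta = 17
  P[6]: 48 + 17 = 65
  P[7]: 38 + 17 = 55

Answer: 6:65 7:55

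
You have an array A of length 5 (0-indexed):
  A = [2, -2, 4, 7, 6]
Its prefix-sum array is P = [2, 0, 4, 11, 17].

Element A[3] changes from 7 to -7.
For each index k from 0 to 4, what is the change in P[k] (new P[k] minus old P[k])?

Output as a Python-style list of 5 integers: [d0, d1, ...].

Element change: A[3] 7 -> -7, delta = -14
For k < 3: P[k] unchanged, delta_P[k] = 0
For k >= 3: P[k] shifts by exactly -14
Delta array: [0, 0, 0, -14, -14]

Answer: [0, 0, 0, -14, -14]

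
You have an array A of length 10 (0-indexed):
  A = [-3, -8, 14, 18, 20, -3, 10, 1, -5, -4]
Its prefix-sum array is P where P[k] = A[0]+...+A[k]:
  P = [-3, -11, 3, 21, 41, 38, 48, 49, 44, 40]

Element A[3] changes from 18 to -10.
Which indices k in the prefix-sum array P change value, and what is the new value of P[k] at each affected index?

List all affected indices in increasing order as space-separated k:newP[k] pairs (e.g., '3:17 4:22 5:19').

P[k] = A[0] + ... + A[k]
P[k] includes A[3] iff k >= 3
Affected indices: 3, 4, ..., 9; delta = -28
  P[3]: 21 + -28 = -7
  P[4]: 41 + -28 = 13
  P[5]: 38 + -28 = 10
  P[6]: 48 + -28 = 20
  P[7]: 49 + -28 = 21
  P[8]: 44 + -28 = 16
  P[9]: 40 + -28 = 12

Answer: 3:-7 4:13 5:10 6:20 7:21 8:16 9:12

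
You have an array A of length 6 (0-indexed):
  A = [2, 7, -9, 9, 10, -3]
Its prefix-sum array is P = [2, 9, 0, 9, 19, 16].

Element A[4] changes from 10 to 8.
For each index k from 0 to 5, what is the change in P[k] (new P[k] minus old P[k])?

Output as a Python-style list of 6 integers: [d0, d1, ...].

Answer: [0, 0, 0, 0, -2, -2]

Derivation:
Element change: A[4] 10 -> 8, delta = -2
For k < 4: P[k] unchanged, delta_P[k] = 0
For k >= 4: P[k] shifts by exactly -2
Delta array: [0, 0, 0, 0, -2, -2]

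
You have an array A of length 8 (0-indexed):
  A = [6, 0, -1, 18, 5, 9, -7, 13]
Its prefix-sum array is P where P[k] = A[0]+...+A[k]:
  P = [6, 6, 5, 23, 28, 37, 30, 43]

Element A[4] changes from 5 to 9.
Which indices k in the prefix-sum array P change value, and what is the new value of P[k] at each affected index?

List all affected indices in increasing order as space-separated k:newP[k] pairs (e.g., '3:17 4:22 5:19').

P[k] = A[0] + ... + A[k]
P[k] includes A[4] iff k >= 4
Affected indices: 4, 5, ..., 7; delta = 4
  P[4]: 28 + 4 = 32
  P[5]: 37 + 4 = 41
  P[6]: 30 + 4 = 34
  P[7]: 43 + 4 = 47

Answer: 4:32 5:41 6:34 7:47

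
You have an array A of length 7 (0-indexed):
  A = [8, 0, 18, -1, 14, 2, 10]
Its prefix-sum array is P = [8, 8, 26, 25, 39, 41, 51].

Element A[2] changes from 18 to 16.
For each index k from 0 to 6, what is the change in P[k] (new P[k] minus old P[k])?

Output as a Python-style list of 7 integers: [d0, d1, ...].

Answer: [0, 0, -2, -2, -2, -2, -2]

Derivation:
Element change: A[2] 18 -> 16, delta = -2
For k < 2: P[k] unchanged, delta_P[k] = 0
For k >= 2: P[k] shifts by exactly -2
Delta array: [0, 0, -2, -2, -2, -2, -2]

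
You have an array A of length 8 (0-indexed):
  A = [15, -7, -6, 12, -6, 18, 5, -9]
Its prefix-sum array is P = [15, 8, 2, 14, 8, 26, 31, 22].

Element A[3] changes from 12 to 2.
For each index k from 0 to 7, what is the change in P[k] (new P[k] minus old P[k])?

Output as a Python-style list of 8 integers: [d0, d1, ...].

Answer: [0, 0, 0, -10, -10, -10, -10, -10]

Derivation:
Element change: A[3] 12 -> 2, delta = -10
For k < 3: P[k] unchanged, delta_P[k] = 0
For k >= 3: P[k] shifts by exactly -10
Delta array: [0, 0, 0, -10, -10, -10, -10, -10]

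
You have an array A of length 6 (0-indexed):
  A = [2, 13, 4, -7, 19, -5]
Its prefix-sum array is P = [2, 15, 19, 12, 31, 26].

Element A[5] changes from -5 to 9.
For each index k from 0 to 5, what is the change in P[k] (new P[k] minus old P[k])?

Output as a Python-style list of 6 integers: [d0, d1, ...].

Element change: A[5] -5 -> 9, delta = 14
For k < 5: P[k] unchanged, delta_P[k] = 0
For k >= 5: P[k] shifts by exactly 14
Delta array: [0, 0, 0, 0, 0, 14]

Answer: [0, 0, 0, 0, 0, 14]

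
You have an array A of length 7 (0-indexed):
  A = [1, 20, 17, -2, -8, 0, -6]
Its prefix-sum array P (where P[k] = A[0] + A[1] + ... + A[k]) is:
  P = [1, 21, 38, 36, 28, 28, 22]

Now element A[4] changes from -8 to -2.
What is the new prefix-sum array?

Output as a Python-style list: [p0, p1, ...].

Answer: [1, 21, 38, 36, 34, 34, 28]

Derivation:
Change: A[4] -8 -> -2, delta = 6
P[k] for k < 4: unchanged (A[4] not included)
P[k] for k >= 4: shift by delta = 6
  P[0] = 1 + 0 = 1
  P[1] = 21 + 0 = 21
  P[2] = 38 + 0 = 38
  P[3] = 36 + 0 = 36
  P[4] = 28 + 6 = 34
  P[5] = 28 + 6 = 34
  P[6] = 22 + 6 = 28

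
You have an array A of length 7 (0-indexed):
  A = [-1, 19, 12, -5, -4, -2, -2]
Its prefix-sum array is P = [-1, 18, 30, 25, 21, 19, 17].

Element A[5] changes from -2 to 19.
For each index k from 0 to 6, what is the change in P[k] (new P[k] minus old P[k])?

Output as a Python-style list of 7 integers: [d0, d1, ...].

Answer: [0, 0, 0, 0, 0, 21, 21]

Derivation:
Element change: A[5] -2 -> 19, delta = 21
For k < 5: P[k] unchanged, delta_P[k] = 0
For k >= 5: P[k] shifts by exactly 21
Delta array: [0, 0, 0, 0, 0, 21, 21]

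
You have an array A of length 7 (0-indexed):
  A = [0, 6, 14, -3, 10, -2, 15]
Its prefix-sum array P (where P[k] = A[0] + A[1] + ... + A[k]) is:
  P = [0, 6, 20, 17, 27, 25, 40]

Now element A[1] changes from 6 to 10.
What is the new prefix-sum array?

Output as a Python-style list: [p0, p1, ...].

Answer: [0, 10, 24, 21, 31, 29, 44]

Derivation:
Change: A[1] 6 -> 10, delta = 4
P[k] for k < 1: unchanged (A[1] not included)
P[k] for k >= 1: shift by delta = 4
  P[0] = 0 + 0 = 0
  P[1] = 6 + 4 = 10
  P[2] = 20 + 4 = 24
  P[3] = 17 + 4 = 21
  P[4] = 27 + 4 = 31
  P[5] = 25 + 4 = 29
  P[6] = 40 + 4 = 44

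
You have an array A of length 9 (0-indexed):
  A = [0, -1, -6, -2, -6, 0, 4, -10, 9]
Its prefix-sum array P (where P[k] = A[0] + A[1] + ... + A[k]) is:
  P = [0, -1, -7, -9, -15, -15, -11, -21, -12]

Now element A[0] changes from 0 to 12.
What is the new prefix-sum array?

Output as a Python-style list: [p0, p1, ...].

Answer: [12, 11, 5, 3, -3, -3, 1, -9, 0]

Derivation:
Change: A[0] 0 -> 12, delta = 12
P[k] for k < 0: unchanged (A[0] not included)
P[k] for k >= 0: shift by delta = 12
  P[0] = 0 + 12 = 12
  P[1] = -1 + 12 = 11
  P[2] = -7 + 12 = 5
  P[3] = -9 + 12 = 3
  P[4] = -15 + 12 = -3
  P[5] = -15 + 12 = -3
  P[6] = -11 + 12 = 1
  P[7] = -21 + 12 = -9
  P[8] = -12 + 12 = 0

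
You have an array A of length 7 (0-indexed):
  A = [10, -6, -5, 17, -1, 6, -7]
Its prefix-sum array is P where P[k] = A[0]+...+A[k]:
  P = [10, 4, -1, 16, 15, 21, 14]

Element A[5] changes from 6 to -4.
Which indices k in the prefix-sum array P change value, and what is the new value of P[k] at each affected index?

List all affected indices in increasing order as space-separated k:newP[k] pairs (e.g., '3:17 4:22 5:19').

Answer: 5:11 6:4

Derivation:
P[k] = A[0] + ... + A[k]
P[k] includes A[5] iff k >= 5
Affected indices: 5, 6, ..., 6; delta = -10
  P[5]: 21 + -10 = 11
  P[6]: 14 + -10 = 4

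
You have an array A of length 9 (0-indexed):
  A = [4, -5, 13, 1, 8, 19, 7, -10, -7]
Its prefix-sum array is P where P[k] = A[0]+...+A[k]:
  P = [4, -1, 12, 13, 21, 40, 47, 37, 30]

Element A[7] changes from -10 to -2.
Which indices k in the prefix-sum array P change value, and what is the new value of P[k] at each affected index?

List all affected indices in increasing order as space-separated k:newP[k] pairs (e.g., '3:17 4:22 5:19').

Answer: 7:45 8:38

Derivation:
P[k] = A[0] + ... + A[k]
P[k] includes A[7] iff k >= 7
Affected indices: 7, 8, ..., 8; delta = 8
  P[7]: 37 + 8 = 45
  P[8]: 30 + 8 = 38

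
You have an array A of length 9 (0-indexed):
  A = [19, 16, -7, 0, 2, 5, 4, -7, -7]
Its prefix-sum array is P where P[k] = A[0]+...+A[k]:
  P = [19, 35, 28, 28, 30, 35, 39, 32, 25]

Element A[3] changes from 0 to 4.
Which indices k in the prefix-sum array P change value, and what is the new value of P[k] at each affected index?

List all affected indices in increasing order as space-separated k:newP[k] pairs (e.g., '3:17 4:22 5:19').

P[k] = A[0] + ... + A[k]
P[k] includes A[3] iff k >= 3
Affected indices: 3, 4, ..., 8; delta = 4
  P[3]: 28 + 4 = 32
  P[4]: 30 + 4 = 34
  P[5]: 35 + 4 = 39
  P[6]: 39 + 4 = 43
  P[7]: 32 + 4 = 36
  P[8]: 25 + 4 = 29

Answer: 3:32 4:34 5:39 6:43 7:36 8:29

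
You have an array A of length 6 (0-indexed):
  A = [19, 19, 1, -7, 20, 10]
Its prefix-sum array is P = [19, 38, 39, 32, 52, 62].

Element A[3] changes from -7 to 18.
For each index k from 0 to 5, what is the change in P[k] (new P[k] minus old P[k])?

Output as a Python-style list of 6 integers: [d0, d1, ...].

Element change: A[3] -7 -> 18, delta = 25
For k < 3: P[k] unchanged, delta_P[k] = 0
For k >= 3: P[k] shifts by exactly 25
Delta array: [0, 0, 0, 25, 25, 25]

Answer: [0, 0, 0, 25, 25, 25]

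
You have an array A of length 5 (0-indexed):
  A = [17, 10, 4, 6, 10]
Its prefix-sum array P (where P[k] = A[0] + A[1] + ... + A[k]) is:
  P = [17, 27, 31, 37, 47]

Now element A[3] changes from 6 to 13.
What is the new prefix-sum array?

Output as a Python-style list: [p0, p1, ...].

Answer: [17, 27, 31, 44, 54]

Derivation:
Change: A[3] 6 -> 13, delta = 7
P[k] for k < 3: unchanged (A[3] not included)
P[k] for k >= 3: shift by delta = 7
  P[0] = 17 + 0 = 17
  P[1] = 27 + 0 = 27
  P[2] = 31 + 0 = 31
  P[3] = 37 + 7 = 44
  P[4] = 47 + 7 = 54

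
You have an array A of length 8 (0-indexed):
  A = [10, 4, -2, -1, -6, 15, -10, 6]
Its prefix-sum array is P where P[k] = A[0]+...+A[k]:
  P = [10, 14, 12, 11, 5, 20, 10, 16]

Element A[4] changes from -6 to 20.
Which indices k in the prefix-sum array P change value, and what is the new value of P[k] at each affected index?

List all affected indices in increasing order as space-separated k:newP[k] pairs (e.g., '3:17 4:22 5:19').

Answer: 4:31 5:46 6:36 7:42

Derivation:
P[k] = A[0] + ... + A[k]
P[k] includes A[4] iff k >= 4
Affected indices: 4, 5, ..., 7; delta = 26
  P[4]: 5 + 26 = 31
  P[5]: 20 + 26 = 46
  P[6]: 10 + 26 = 36
  P[7]: 16 + 26 = 42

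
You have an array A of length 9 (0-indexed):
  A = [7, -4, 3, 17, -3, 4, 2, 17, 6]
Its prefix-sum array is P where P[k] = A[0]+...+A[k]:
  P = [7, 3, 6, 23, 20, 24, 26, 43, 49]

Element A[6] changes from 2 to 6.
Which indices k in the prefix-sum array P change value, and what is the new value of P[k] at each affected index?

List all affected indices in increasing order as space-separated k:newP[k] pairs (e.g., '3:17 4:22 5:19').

P[k] = A[0] + ... + A[k]
P[k] includes A[6] iff k >= 6
Affected indices: 6, 7, ..., 8; delta = 4
  P[6]: 26 + 4 = 30
  P[7]: 43 + 4 = 47
  P[8]: 49 + 4 = 53

Answer: 6:30 7:47 8:53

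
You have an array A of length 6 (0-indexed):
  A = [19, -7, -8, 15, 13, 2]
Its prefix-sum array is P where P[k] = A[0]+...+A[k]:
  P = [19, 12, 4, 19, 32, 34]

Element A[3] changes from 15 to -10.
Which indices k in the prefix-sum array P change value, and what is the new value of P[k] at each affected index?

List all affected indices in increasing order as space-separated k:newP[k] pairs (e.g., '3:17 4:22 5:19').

P[k] = A[0] + ... + A[k]
P[k] includes A[3] iff k >= 3
Affected indices: 3, 4, ..., 5; delta = -25
  P[3]: 19 + -25 = -6
  P[4]: 32 + -25 = 7
  P[5]: 34 + -25 = 9

Answer: 3:-6 4:7 5:9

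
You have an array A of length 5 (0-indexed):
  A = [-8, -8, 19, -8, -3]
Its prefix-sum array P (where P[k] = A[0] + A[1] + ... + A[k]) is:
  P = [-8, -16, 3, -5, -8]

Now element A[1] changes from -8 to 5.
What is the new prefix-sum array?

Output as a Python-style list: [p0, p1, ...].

Answer: [-8, -3, 16, 8, 5]

Derivation:
Change: A[1] -8 -> 5, delta = 13
P[k] for k < 1: unchanged (A[1] not included)
P[k] for k >= 1: shift by delta = 13
  P[0] = -8 + 0 = -8
  P[1] = -16 + 13 = -3
  P[2] = 3 + 13 = 16
  P[3] = -5 + 13 = 8
  P[4] = -8 + 13 = 5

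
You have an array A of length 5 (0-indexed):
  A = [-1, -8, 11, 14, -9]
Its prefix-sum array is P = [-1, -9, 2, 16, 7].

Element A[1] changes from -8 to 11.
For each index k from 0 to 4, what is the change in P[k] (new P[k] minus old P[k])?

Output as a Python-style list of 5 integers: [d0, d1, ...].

Answer: [0, 19, 19, 19, 19]

Derivation:
Element change: A[1] -8 -> 11, delta = 19
For k < 1: P[k] unchanged, delta_P[k] = 0
For k >= 1: P[k] shifts by exactly 19
Delta array: [0, 19, 19, 19, 19]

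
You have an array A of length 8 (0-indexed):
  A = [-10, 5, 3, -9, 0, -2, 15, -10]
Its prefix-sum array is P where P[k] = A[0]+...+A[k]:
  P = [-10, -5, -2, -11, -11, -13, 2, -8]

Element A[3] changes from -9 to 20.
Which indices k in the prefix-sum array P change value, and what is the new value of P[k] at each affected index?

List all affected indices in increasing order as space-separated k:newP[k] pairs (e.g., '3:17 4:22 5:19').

Answer: 3:18 4:18 5:16 6:31 7:21

Derivation:
P[k] = A[0] + ... + A[k]
P[k] includes A[3] iff k >= 3
Affected indices: 3, 4, ..., 7; delta = 29
  P[3]: -11 + 29 = 18
  P[4]: -11 + 29 = 18
  P[5]: -13 + 29 = 16
  P[6]: 2 + 29 = 31
  P[7]: -8 + 29 = 21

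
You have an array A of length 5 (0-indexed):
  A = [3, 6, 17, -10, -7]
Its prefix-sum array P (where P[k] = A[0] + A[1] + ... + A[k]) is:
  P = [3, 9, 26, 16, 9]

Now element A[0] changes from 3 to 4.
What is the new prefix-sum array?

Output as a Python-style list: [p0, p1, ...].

Answer: [4, 10, 27, 17, 10]

Derivation:
Change: A[0] 3 -> 4, delta = 1
P[k] for k < 0: unchanged (A[0] not included)
P[k] for k >= 0: shift by delta = 1
  P[0] = 3 + 1 = 4
  P[1] = 9 + 1 = 10
  P[2] = 26 + 1 = 27
  P[3] = 16 + 1 = 17
  P[4] = 9 + 1 = 10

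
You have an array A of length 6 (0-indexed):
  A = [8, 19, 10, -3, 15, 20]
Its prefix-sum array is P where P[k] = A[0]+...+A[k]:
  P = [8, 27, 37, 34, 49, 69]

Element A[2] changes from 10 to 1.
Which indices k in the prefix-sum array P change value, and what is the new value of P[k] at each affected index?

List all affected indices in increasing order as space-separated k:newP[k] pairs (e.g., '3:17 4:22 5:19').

P[k] = A[0] + ... + A[k]
P[k] includes A[2] iff k >= 2
Affected indices: 2, 3, ..., 5; delta = -9
  P[2]: 37 + -9 = 28
  P[3]: 34 + -9 = 25
  P[4]: 49 + -9 = 40
  P[5]: 69 + -9 = 60

Answer: 2:28 3:25 4:40 5:60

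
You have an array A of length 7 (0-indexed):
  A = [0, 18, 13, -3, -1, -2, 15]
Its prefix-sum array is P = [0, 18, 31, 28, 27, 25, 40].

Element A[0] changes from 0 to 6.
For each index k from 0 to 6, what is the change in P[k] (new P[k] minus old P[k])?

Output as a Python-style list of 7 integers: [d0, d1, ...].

Answer: [6, 6, 6, 6, 6, 6, 6]

Derivation:
Element change: A[0] 0 -> 6, delta = 6
For k < 0: P[k] unchanged, delta_P[k] = 0
For k >= 0: P[k] shifts by exactly 6
Delta array: [6, 6, 6, 6, 6, 6, 6]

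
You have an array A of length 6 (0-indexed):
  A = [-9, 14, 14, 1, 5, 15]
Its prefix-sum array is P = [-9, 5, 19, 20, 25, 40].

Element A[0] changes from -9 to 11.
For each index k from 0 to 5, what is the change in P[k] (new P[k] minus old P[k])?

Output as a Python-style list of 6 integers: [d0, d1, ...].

Answer: [20, 20, 20, 20, 20, 20]

Derivation:
Element change: A[0] -9 -> 11, delta = 20
For k < 0: P[k] unchanged, delta_P[k] = 0
For k >= 0: P[k] shifts by exactly 20
Delta array: [20, 20, 20, 20, 20, 20]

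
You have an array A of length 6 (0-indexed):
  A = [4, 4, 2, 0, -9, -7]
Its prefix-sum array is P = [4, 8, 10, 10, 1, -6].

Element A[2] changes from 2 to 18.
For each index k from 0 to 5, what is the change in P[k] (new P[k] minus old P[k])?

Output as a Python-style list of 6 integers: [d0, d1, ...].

Element change: A[2] 2 -> 18, delta = 16
For k < 2: P[k] unchanged, delta_P[k] = 0
For k >= 2: P[k] shifts by exactly 16
Delta array: [0, 0, 16, 16, 16, 16]

Answer: [0, 0, 16, 16, 16, 16]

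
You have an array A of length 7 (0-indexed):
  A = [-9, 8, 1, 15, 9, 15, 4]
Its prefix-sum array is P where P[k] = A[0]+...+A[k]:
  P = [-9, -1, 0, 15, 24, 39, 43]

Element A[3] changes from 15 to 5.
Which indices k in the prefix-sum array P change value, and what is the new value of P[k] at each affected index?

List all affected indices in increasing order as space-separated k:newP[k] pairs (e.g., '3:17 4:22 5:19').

P[k] = A[0] + ... + A[k]
P[k] includes A[3] iff k >= 3
Affected indices: 3, 4, ..., 6; delta = -10
  P[3]: 15 + -10 = 5
  P[4]: 24 + -10 = 14
  P[5]: 39 + -10 = 29
  P[6]: 43 + -10 = 33

Answer: 3:5 4:14 5:29 6:33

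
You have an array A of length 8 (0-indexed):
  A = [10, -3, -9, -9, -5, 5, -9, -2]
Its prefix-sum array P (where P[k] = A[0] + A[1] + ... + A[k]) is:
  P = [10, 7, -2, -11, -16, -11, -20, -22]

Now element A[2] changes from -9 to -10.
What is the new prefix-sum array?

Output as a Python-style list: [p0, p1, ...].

Change: A[2] -9 -> -10, delta = -1
P[k] for k < 2: unchanged (A[2] not included)
P[k] for k >= 2: shift by delta = -1
  P[0] = 10 + 0 = 10
  P[1] = 7 + 0 = 7
  P[2] = -2 + -1 = -3
  P[3] = -11 + -1 = -12
  P[4] = -16 + -1 = -17
  P[5] = -11 + -1 = -12
  P[6] = -20 + -1 = -21
  P[7] = -22 + -1 = -23

Answer: [10, 7, -3, -12, -17, -12, -21, -23]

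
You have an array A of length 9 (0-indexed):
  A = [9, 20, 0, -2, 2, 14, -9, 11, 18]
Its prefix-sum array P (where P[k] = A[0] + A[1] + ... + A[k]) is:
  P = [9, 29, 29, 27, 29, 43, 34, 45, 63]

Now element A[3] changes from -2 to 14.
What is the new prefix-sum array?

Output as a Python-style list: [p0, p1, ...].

Change: A[3] -2 -> 14, delta = 16
P[k] for k < 3: unchanged (A[3] not included)
P[k] for k >= 3: shift by delta = 16
  P[0] = 9 + 0 = 9
  P[1] = 29 + 0 = 29
  P[2] = 29 + 0 = 29
  P[3] = 27 + 16 = 43
  P[4] = 29 + 16 = 45
  P[5] = 43 + 16 = 59
  P[6] = 34 + 16 = 50
  P[7] = 45 + 16 = 61
  P[8] = 63 + 16 = 79

Answer: [9, 29, 29, 43, 45, 59, 50, 61, 79]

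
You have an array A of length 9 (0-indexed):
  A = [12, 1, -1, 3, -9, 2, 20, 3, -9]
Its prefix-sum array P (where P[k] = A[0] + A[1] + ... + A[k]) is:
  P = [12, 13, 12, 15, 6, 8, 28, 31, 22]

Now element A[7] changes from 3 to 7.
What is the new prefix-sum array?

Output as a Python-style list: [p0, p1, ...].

Change: A[7] 3 -> 7, delta = 4
P[k] for k < 7: unchanged (A[7] not included)
P[k] for k >= 7: shift by delta = 4
  P[0] = 12 + 0 = 12
  P[1] = 13 + 0 = 13
  P[2] = 12 + 0 = 12
  P[3] = 15 + 0 = 15
  P[4] = 6 + 0 = 6
  P[5] = 8 + 0 = 8
  P[6] = 28 + 0 = 28
  P[7] = 31 + 4 = 35
  P[8] = 22 + 4 = 26

Answer: [12, 13, 12, 15, 6, 8, 28, 35, 26]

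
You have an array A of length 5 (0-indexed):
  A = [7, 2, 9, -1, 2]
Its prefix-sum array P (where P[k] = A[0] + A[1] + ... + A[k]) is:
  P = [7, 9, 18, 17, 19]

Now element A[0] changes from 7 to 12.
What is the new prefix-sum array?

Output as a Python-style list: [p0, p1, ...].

Answer: [12, 14, 23, 22, 24]

Derivation:
Change: A[0] 7 -> 12, delta = 5
P[k] for k < 0: unchanged (A[0] not included)
P[k] for k >= 0: shift by delta = 5
  P[0] = 7 + 5 = 12
  P[1] = 9 + 5 = 14
  P[2] = 18 + 5 = 23
  P[3] = 17 + 5 = 22
  P[4] = 19 + 5 = 24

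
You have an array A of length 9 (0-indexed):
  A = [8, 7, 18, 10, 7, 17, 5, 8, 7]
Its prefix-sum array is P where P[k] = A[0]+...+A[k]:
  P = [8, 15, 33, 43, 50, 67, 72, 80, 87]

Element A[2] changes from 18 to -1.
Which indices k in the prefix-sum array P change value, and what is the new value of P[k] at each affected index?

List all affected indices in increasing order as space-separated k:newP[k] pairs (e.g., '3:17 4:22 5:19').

P[k] = A[0] + ... + A[k]
P[k] includes A[2] iff k >= 2
Affected indices: 2, 3, ..., 8; delta = -19
  P[2]: 33 + -19 = 14
  P[3]: 43 + -19 = 24
  P[4]: 50 + -19 = 31
  P[5]: 67 + -19 = 48
  P[6]: 72 + -19 = 53
  P[7]: 80 + -19 = 61
  P[8]: 87 + -19 = 68

Answer: 2:14 3:24 4:31 5:48 6:53 7:61 8:68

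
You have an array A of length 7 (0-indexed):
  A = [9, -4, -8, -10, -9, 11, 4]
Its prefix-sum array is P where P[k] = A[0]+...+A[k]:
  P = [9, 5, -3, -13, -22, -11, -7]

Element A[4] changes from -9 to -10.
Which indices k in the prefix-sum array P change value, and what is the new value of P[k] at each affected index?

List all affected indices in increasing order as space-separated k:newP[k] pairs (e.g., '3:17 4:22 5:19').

P[k] = A[0] + ... + A[k]
P[k] includes A[4] iff k >= 4
Affected indices: 4, 5, ..., 6; delta = -1
  P[4]: -22 + -1 = -23
  P[5]: -11 + -1 = -12
  P[6]: -7 + -1 = -8

Answer: 4:-23 5:-12 6:-8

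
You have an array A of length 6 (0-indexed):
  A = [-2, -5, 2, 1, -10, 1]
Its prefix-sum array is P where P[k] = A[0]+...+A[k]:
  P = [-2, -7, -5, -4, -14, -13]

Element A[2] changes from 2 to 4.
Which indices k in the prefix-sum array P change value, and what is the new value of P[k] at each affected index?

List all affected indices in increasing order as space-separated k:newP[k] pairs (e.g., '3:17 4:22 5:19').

Answer: 2:-3 3:-2 4:-12 5:-11

Derivation:
P[k] = A[0] + ... + A[k]
P[k] includes A[2] iff k >= 2
Affected indices: 2, 3, ..., 5; delta = 2
  P[2]: -5 + 2 = -3
  P[3]: -4 + 2 = -2
  P[4]: -14 + 2 = -12
  P[5]: -13 + 2 = -11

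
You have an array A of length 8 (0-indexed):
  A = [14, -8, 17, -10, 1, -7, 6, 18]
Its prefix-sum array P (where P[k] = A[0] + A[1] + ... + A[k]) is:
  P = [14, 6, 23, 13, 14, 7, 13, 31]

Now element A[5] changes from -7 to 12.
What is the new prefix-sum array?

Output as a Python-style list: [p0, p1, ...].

Answer: [14, 6, 23, 13, 14, 26, 32, 50]

Derivation:
Change: A[5] -7 -> 12, delta = 19
P[k] for k < 5: unchanged (A[5] not included)
P[k] for k >= 5: shift by delta = 19
  P[0] = 14 + 0 = 14
  P[1] = 6 + 0 = 6
  P[2] = 23 + 0 = 23
  P[3] = 13 + 0 = 13
  P[4] = 14 + 0 = 14
  P[5] = 7 + 19 = 26
  P[6] = 13 + 19 = 32
  P[7] = 31 + 19 = 50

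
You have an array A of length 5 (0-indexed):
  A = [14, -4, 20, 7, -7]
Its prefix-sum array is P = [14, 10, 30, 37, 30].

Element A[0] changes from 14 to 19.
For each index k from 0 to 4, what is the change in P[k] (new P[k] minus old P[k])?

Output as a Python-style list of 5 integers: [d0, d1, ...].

Element change: A[0] 14 -> 19, delta = 5
For k < 0: P[k] unchanged, delta_P[k] = 0
For k >= 0: P[k] shifts by exactly 5
Delta array: [5, 5, 5, 5, 5]

Answer: [5, 5, 5, 5, 5]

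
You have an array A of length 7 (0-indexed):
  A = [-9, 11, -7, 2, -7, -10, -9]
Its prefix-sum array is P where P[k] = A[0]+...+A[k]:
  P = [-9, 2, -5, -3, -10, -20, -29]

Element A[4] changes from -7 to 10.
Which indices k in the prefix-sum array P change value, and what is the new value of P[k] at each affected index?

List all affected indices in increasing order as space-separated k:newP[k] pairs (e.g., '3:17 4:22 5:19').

P[k] = A[0] + ... + A[k]
P[k] includes A[4] iff k >= 4
Affected indices: 4, 5, ..., 6; delta = 17
  P[4]: -10 + 17 = 7
  P[5]: -20 + 17 = -3
  P[6]: -29 + 17 = -12

Answer: 4:7 5:-3 6:-12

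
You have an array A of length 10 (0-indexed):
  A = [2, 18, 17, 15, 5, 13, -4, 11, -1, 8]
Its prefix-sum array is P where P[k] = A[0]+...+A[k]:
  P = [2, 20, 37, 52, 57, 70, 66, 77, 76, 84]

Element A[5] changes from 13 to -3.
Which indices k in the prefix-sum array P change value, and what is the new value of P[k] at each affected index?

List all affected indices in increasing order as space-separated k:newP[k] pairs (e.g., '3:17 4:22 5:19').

Answer: 5:54 6:50 7:61 8:60 9:68

Derivation:
P[k] = A[0] + ... + A[k]
P[k] includes A[5] iff k >= 5
Affected indices: 5, 6, ..., 9; delta = -16
  P[5]: 70 + -16 = 54
  P[6]: 66 + -16 = 50
  P[7]: 77 + -16 = 61
  P[8]: 76 + -16 = 60
  P[9]: 84 + -16 = 68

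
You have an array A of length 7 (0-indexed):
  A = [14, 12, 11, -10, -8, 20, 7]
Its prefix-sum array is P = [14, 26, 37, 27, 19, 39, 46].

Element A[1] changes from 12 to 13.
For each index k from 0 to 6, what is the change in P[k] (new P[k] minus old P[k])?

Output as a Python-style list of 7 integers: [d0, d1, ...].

Element change: A[1] 12 -> 13, delta = 1
For k < 1: P[k] unchanged, delta_P[k] = 0
For k >= 1: P[k] shifts by exactly 1
Delta array: [0, 1, 1, 1, 1, 1, 1]

Answer: [0, 1, 1, 1, 1, 1, 1]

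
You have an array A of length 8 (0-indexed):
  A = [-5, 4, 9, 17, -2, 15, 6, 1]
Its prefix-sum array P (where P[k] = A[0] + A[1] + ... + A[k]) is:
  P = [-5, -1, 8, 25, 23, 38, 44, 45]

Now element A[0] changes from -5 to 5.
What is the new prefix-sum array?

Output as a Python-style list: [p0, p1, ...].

Answer: [5, 9, 18, 35, 33, 48, 54, 55]

Derivation:
Change: A[0] -5 -> 5, delta = 10
P[k] for k < 0: unchanged (A[0] not included)
P[k] for k >= 0: shift by delta = 10
  P[0] = -5 + 10 = 5
  P[1] = -1 + 10 = 9
  P[2] = 8 + 10 = 18
  P[3] = 25 + 10 = 35
  P[4] = 23 + 10 = 33
  P[5] = 38 + 10 = 48
  P[6] = 44 + 10 = 54
  P[7] = 45 + 10 = 55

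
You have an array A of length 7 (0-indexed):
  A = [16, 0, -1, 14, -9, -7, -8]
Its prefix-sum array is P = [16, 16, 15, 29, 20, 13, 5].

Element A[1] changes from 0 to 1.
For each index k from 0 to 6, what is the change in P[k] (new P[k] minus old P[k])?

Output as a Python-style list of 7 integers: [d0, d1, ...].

Element change: A[1] 0 -> 1, delta = 1
For k < 1: P[k] unchanged, delta_P[k] = 0
For k >= 1: P[k] shifts by exactly 1
Delta array: [0, 1, 1, 1, 1, 1, 1]

Answer: [0, 1, 1, 1, 1, 1, 1]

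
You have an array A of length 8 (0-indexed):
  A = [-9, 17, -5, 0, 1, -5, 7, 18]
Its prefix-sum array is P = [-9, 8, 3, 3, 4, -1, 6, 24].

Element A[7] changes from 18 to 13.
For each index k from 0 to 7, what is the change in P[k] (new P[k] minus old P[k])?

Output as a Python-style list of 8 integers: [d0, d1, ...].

Answer: [0, 0, 0, 0, 0, 0, 0, -5]

Derivation:
Element change: A[7] 18 -> 13, delta = -5
For k < 7: P[k] unchanged, delta_P[k] = 0
For k >= 7: P[k] shifts by exactly -5
Delta array: [0, 0, 0, 0, 0, 0, 0, -5]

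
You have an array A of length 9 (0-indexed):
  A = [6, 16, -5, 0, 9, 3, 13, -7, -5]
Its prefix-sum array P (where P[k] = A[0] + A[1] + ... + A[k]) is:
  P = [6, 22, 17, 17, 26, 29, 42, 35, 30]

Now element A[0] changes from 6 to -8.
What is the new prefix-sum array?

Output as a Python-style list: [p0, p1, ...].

Change: A[0] 6 -> -8, delta = -14
P[k] for k < 0: unchanged (A[0] not included)
P[k] for k >= 0: shift by delta = -14
  P[0] = 6 + -14 = -8
  P[1] = 22 + -14 = 8
  P[2] = 17 + -14 = 3
  P[3] = 17 + -14 = 3
  P[4] = 26 + -14 = 12
  P[5] = 29 + -14 = 15
  P[6] = 42 + -14 = 28
  P[7] = 35 + -14 = 21
  P[8] = 30 + -14 = 16

Answer: [-8, 8, 3, 3, 12, 15, 28, 21, 16]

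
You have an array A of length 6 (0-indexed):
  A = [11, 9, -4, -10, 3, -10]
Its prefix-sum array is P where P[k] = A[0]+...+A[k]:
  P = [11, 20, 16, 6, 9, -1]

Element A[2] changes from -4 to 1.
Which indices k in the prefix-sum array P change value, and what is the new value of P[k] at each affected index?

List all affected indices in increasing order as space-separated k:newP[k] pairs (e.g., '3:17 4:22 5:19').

P[k] = A[0] + ... + A[k]
P[k] includes A[2] iff k >= 2
Affected indices: 2, 3, ..., 5; delta = 5
  P[2]: 16 + 5 = 21
  P[3]: 6 + 5 = 11
  P[4]: 9 + 5 = 14
  P[5]: -1 + 5 = 4

Answer: 2:21 3:11 4:14 5:4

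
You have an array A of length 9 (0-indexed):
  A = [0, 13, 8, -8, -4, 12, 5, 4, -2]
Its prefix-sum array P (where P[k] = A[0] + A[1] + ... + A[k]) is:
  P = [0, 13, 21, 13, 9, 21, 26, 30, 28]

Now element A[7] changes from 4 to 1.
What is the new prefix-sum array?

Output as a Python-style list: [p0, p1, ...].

Answer: [0, 13, 21, 13, 9, 21, 26, 27, 25]

Derivation:
Change: A[7] 4 -> 1, delta = -3
P[k] for k < 7: unchanged (A[7] not included)
P[k] for k >= 7: shift by delta = -3
  P[0] = 0 + 0 = 0
  P[1] = 13 + 0 = 13
  P[2] = 21 + 0 = 21
  P[3] = 13 + 0 = 13
  P[4] = 9 + 0 = 9
  P[5] = 21 + 0 = 21
  P[6] = 26 + 0 = 26
  P[7] = 30 + -3 = 27
  P[8] = 28 + -3 = 25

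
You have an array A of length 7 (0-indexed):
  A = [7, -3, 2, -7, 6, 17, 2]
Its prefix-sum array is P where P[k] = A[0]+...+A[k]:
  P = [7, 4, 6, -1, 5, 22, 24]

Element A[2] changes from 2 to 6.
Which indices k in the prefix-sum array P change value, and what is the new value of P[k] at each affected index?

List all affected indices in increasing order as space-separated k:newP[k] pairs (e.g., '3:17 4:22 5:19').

P[k] = A[0] + ... + A[k]
P[k] includes A[2] iff k >= 2
Affected indices: 2, 3, ..., 6; delta = 4
  P[2]: 6 + 4 = 10
  P[3]: -1 + 4 = 3
  P[4]: 5 + 4 = 9
  P[5]: 22 + 4 = 26
  P[6]: 24 + 4 = 28

Answer: 2:10 3:3 4:9 5:26 6:28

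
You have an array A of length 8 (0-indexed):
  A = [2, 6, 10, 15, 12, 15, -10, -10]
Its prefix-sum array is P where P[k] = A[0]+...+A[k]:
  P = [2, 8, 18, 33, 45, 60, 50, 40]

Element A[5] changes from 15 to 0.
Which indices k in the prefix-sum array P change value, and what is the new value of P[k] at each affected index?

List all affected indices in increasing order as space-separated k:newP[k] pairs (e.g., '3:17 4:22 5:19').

P[k] = A[0] + ... + A[k]
P[k] includes A[5] iff k >= 5
Affected indices: 5, 6, ..., 7; delta = -15
  P[5]: 60 + -15 = 45
  P[6]: 50 + -15 = 35
  P[7]: 40 + -15 = 25

Answer: 5:45 6:35 7:25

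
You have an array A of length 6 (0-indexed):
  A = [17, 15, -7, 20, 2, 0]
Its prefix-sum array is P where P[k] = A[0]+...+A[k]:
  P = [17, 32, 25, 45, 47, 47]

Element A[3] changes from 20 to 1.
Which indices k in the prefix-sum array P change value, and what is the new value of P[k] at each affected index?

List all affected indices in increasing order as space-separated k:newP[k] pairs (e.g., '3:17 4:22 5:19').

Answer: 3:26 4:28 5:28

Derivation:
P[k] = A[0] + ... + A[k]
P[k] includes A[3] iff k >= 3
Affected indices: 3, 4, ..., 5; delta = -19
  P[3]: 45 + -19 = 26
  P[4]: 47 + -19 = 28
  P[5]: 47 + -19 = 28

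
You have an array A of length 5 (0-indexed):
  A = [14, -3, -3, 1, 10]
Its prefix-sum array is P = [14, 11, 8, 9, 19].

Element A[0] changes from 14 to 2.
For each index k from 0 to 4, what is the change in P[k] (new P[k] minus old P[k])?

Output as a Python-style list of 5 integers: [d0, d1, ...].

Element change: A[0] 14 -> 2, delta = -12
For k < 0: P[k] unchanged, delta_P[k] = 0
For k >= 0: P[k] shifts by exactly -12
Delta array: [-12, -12, -12, -12, -12]

Answer: [-12, -12, -12, -12, -12]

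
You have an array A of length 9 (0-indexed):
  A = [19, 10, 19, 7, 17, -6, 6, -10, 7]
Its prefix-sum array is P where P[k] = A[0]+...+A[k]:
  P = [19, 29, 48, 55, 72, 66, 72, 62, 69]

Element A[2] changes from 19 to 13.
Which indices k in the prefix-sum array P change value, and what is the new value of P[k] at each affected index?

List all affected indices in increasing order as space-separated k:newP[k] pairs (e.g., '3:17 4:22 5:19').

P[k] = A[0] + ... + A[k]
P[k] includes A[2] iff k >= 2
Affected indices: 2, 3, ..., 8; delta = -6
  P[2]: 48 + -6 = 42
  P[3]: 55 + -6 = 49
  P[4]: 72 + -6 = 66
  P[5]: 66 + -6 = 60
  P[6]: 72 + -6 = 66
  P[7]: 62 + -6 = 56
  P[8]: 69 + -6 = 63

Answer: 2:42 3:49 4:66 5:60 6:66 7:56 8:63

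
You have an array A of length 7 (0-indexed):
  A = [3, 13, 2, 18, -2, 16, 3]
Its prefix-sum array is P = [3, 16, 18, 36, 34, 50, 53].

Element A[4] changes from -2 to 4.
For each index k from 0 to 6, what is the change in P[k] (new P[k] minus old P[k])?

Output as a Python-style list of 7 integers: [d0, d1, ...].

Element change: A[4] -2 -> 4, delta = 6
For k < 4: P[k] unchanged, delta_P[k] = 0
For k >= 4: P[k] shifts by exactly 6
Delta array: [0, 0, 0, 0, 6, 6, 6]

Answer: [0, 0, 0, 0, 6, 6, 6]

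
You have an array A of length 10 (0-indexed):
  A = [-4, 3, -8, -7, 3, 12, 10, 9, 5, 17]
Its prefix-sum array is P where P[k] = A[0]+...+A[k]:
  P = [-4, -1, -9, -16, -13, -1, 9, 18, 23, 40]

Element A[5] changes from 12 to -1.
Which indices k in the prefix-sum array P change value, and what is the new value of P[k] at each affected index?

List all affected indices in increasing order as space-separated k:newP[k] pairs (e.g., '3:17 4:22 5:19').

P[k] = A[0] + ... + A[k]
P[k] includes A[5] iff k >= 5
Affected indices: 5, 6, ..., 9; delta = -13
  P[5]: -1 + -13 = -14
  P[6]: 9 + -13 = -4
  P[7]: 18 + -13 = 5
  P[8]: 23 + -13 = 10
  P[9]: 40 + -13 = 27

Answer: 5:-14 6:-4 7:5 8:10 9:27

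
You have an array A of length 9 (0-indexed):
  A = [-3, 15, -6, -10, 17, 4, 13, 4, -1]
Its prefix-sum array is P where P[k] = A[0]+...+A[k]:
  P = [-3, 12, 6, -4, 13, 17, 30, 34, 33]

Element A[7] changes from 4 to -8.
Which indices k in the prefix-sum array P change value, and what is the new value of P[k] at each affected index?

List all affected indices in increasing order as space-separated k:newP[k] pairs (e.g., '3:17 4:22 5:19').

P[k] = A[0] + ... + A[k]
P[k] includes A[7] iff k >= 7
Affected indices: 7, 8, ..., 8; delta = -12
  P[7]: 34 + -12 = 22
  P[8]: 33 + -12 = 21

Answer: 7:22 8:21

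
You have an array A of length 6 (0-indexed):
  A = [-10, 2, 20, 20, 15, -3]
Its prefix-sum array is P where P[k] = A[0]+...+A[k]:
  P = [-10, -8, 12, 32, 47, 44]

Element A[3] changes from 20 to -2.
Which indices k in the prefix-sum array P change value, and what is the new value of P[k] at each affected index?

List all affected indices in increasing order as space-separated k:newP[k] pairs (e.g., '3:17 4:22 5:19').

Answer: 3:10 4:25 5:22

Derivation:
P[k] = A[0] + ... + A[k]
P[k] includes A[3] iff k >= 3
Affected indices: 3, 4, ..., 5; delta = -22
  P[3]: 32 + -22 = 10
  P[4]: 47 + -22 = 25
  P[5]: 44 + -22 = 22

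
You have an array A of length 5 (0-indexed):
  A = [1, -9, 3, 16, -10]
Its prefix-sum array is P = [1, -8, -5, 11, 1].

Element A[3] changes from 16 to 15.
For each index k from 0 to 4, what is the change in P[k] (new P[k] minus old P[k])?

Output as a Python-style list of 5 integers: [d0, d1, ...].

Element change: A[3] 16 -> 15, delta = -1
For k < 3: P[k] unchanged, delta_P[k] = 0
For k >= 3: P[k] shifts by exactly -1
Delta array: [0, 0, 0, -1, -1]

Answer: [0, 0, 0, -1, -1]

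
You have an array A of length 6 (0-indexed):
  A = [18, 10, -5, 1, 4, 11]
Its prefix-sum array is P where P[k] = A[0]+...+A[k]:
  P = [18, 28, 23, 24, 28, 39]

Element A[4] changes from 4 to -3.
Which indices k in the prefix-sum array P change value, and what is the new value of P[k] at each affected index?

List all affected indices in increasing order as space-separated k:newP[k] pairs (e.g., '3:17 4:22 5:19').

P[k] = A[0] + ... + A[k]
P[k] includes A[4] iff k >= 4
Affected indices: 4, 5, ..., 5; delta = -7
  P[4]: 28 + -7 = 21
  P[5]: 39 + -7 = 32

Answer: 4:21 5:32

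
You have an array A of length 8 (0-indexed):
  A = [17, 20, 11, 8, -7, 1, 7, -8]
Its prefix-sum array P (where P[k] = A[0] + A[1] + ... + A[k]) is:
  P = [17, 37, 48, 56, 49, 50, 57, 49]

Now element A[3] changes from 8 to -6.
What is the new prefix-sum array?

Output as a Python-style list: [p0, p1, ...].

Change: A[3] 8 -> -6, delta = -14
P[k] for k < 3: unchanged (A[3] not included)
P[k] for k >= 3: shift by delta = -14
  P[0] = 17 + 0 = 17
  P[1] = 37 + 0 = 37
  P[2] = 48 + 0 = 48
  P[3] = 56 + -14 = 42
  P[4] = 49 + -14 = 35
  P[5] = 50 + -14 = 36
  P[6] = 57 + -14 = 43
  P[7] = 49 + -14 = 35

Answer: [17, 37, 48, 42, 35, 36, 43, 35]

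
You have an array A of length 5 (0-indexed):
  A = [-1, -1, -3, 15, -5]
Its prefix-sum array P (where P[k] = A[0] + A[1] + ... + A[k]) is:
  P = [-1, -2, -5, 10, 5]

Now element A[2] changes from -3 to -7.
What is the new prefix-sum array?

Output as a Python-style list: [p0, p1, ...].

Change: A[2] -3 -> -7, delta = -4
P[k] for k < 2: unchanged (A[2] not included)
P[k] for k >= 2: shift by delta = -4
  P[0] = -1 + 0 = -1
  P[1] = -2 + 0 = -2
  P[2] = -5 + -4 = -9
  P[3] = 10 + -4 = 6
  P[4] = 5 + -4 = 1

Answer: [-1, -2, -9, 6, 1]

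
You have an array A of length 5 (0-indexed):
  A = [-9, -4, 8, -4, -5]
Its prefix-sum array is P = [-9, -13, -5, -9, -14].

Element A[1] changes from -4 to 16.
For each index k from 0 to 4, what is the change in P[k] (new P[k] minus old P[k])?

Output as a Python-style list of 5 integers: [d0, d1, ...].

Element change: A[1] -4 -> 16, delta = 20
For k < 1: P[k] unchanged, delta_P[k] = 0
For k >= 1: P[k] shifts by exactly 20
Delta array: [0, 20, 20, 20, 20]

Answer: [0, 20, 20, 20, 20]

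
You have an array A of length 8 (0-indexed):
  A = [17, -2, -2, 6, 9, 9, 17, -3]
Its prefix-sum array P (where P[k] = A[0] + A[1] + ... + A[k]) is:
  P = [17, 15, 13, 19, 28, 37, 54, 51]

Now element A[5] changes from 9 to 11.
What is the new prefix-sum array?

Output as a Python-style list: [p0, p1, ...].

Answer: [17, 15, 13, 19, 28, 39, 56, 53]

Derivation:
Change: A[5] 9 -> 11, delta = 2
P[k] for k < 5: unchanged (A[5] not included)
P[k] for k >= 5: shift by delta = 2
  P[0] = 17 + 0 = 17
  P[1] = 15 + 0 = 15
  P[2] = 13 + 0 = 13
  P[3] = 19 + 0 = 19
  P[4] = 28 + 0 = 28
  P[5] = 37 + 2 = 39
  P[6] = 54 + 2 = 56
  P[7] = 51 + 2 = 53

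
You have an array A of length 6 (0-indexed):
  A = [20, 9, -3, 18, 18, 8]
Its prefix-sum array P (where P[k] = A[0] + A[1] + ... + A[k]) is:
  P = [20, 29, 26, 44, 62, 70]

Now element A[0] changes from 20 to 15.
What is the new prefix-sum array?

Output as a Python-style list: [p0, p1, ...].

Answer: [15, 24, 21, 39, 57, 65]

Derivation:
Change: A[0] 20 -> 15, delta = -5
P[k] for k < 0: unchanged (A[0] not included)
P[k] for k >= 0: shift by delta = -5
  P[0] = 20 + -5 = 15
  P[1] = 29 + -5 = 24
  P[2] = 26 + -5 = 21
  P[3] = 44 + -5 = 39
  P[4] = 62 + -5 = 57
  P[5] = 70 + -5 = 65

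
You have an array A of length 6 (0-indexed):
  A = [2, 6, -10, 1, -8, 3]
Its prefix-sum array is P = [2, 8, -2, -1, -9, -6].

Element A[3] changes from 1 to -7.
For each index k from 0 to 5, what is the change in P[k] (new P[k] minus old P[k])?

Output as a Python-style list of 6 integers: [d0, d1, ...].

Element change: A[3] 1 -> -7, delta = -8
For k < 3: P[k] unchanged, delta_P[k] = 0
For k >= 3: P[k] shifts by exactly -8
Delta array: [0, 0, 0, -8, -8, -8]

Answer: [0, 0, 0, -8, -8, -8]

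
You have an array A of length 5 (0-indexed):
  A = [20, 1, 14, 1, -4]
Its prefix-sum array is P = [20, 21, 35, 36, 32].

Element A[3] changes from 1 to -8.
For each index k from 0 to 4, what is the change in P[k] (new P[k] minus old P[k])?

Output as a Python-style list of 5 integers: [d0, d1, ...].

Element change: A[3] 1 -> -8, delta = -9
For k < 3: P[k] unchanged, delta_P[k] = 0
For k >= 3: P[k] shifts by exactly -9
Delta array: [0, 0, 0, -9, -9]

Answer: [0, 0, 0, -9, -9]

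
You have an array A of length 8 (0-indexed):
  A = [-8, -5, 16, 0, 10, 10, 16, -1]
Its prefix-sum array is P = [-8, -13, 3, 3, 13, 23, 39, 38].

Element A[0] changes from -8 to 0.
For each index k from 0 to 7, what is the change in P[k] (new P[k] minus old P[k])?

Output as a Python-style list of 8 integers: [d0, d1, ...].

Element change: A[0] -8 -> 0, delta = 8
For k < 0: P[k] unchanged, delta_P[k] = 0
For k >= 0: P[k] shifts by exactly 8
Delta array: [8, 8, 8, 8, 8, 8, 8, 8]

Answer: [8, 8, 8, 8, 8, 8, 8, 8]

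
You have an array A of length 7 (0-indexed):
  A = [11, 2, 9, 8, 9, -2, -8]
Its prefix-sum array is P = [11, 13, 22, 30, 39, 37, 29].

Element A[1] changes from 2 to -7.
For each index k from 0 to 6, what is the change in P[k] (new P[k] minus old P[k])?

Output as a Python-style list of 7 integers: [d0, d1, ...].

Element change: A[1] 2 -> -7, delta = -9
For k < 1: P[k] unchanged, delta_P[k] = 0
For k >= 1: P[k] shifts by exactly -9
Delta array: [0, -9, -9, -9, -9, -9, -9]

Answer: [0, -9, -9, -9, -9, -9, -9]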